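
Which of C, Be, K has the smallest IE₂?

Be

IE_2 is the cost of taking one more electron from the +1 cation: C⁺ still has 3 valence electrons; Be⁺ still has 1 valence electron; K⁺ is the bare [Ar] core.
Breaking into a closed-shell core is much more expensive than removing a leftover valence electron — K has the largest IE_2 here.
Valence configurations: C⁺ [He]2s²2p¹, Be⁺ [He]2s¹.
The numbers (kJ/mol): C 2353, Be 1757, K 3052.
So the second ionization energies run Be < C < K.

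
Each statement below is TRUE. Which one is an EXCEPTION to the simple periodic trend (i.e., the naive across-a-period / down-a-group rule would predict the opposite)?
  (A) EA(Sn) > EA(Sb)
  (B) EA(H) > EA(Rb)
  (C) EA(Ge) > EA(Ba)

The general trend: electron affinity increases across a period and decreases down a group.
(A) Sn (period 5, group 14) vs Sb (period 5, group 15): the stated order contradicts the simple trend.
(B) H (period 1, group 1) vs Rb (period 5, group 1): the stated order agrees with the simple trend.
(C) Ge (period 4, group 14) vs Ba (period 6, group 2): the stated order agrees with the simple trend.
The exception is (A): adding an electron to Sb's half-filled 5p³ is unfavourable, so Sn has the more exothermic EA.

(A)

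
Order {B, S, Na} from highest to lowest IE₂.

After 1 electron has been removed, what remains? B⁺ still has 2 valence electrons; S⁺ still has 5 valence electrons; Na⁺ is the bare [Ne] core.
Breaking into a closed-shell core is much more expensive than removing a leftover valence electron — Na has the largest IE_2 here.
Valence configurations: B⁺ [He]2s², S⁺ [Ne]3s²3p³.
Approximate IE_2 values (kJ/mol): B 2427, S 2252, Na 4562.
Hence IE_2: S < B < Na.

Na, B, S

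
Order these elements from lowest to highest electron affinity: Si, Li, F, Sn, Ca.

Ca < Li < Sn < Si < F

Li is in period 2, group 1; F is in period 2, group 17; Si is in period 3, group 14; Ca is in period 4, group 2; Sn is in period 5, group 14.
Electron affinity generally becomes more exothermic across a period toward the halogens and less exothermic down a group.
These span different periods and groups, so the two trends combine.
Li > Ca: period and group pull opposite ways; the down-group shift dominates (60 vs 2 kJ/mol).
Sn > Li: the two effects oppose for this pair; the across-period effect wins (107 vs 60 kJ/mol).
Si > Sn: Si sits above Sn in group 14, so the down-group effect alone puts Si higher.
F > Si: relative to Si, both the across-period and down-group shifts push F's electron affinity up.
Tabulated electron affinity (kJ/mol): Li 60, F 328, Si 134, Ca 2, Sn 107.
So from lowest to highest: Ca < Li < Sn < Si < F.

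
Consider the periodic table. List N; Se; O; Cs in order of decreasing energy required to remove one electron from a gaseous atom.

N is in period 2, group 15; O is in period 2, group 16; Se is in period 4, group 16; Cs is in period 6, group 1.
Across a period the outer electron is held more tightly (higher IE₁); down a group it sits in a higher shell, more shielded, and comes off more easily.
Here both period and group differ, so the two effects have to be weighed against each other.
Se > Cs: relative to Cs, both the across-period and down-group shifts push Se's first ionization energy up.
O > Se: O sits above Se in group 16, so the down-group effect alone puts O higher.
N > O: this pair runs against the simple trend — see the exception note.
Note the exception: N has a higher first ionization energy than O, contrary to the simple trend — pairing an electron in O's 2p⁴ costs repulsion energy, so O ionizes more easily than half-filled N (2p³).
Tabulated first ionization energy (kJ/mol): N 1402, O 1314, Se 941, Cs 376.
So from highest to lowest: N > O > Se > Cs.

N > O > Se > Cs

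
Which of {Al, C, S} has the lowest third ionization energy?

Consider each +2 ion: Al²⁺ still has 1 valence electron; C²⁺ still has 2 valence electrons; S²⁺ still has 4 valence electrons.
All are still removing valence electrons, so compare the +2 ions as you would atoms: IE_3 generally rises across a period (higher Z_eff) and falls down a group (larger shell), subject to the usual subshell exceptions.
Valence configurations: Al²⁺ [Ne]3s¹, C²⁺ [He]2s², S²⁺ [Ne]3s²3p².
Approximate IE_3 values (kJ/mol): Al 2745, C 4620, S 3357.
Putting it together, IE_3: Al < S < C.

Al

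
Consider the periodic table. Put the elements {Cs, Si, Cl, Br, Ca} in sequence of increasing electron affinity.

Ca, Cs, Si, Br, Cl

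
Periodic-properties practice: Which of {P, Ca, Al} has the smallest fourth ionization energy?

After 3 electrons have been removed, what remains? P³⁺ still has 2 valence electrons; Ca³⁺ is already 1 electron into the core; Al³⁺ is the bare [Ne] core.
Breaking into a closed-shell core is much more expensive than removing a leftover valence electron — Ca and Al have the largest IE_4 here.
Tabulated IE_4 (kJ/mol): P 4964, Ca 6491, Al 11577.
Overall IE_4 order: P < Ca < Al.

P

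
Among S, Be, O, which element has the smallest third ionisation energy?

S

IE_3 is the cost of taking one more electron from the +2 cation: S²⁺ still has 4 valence electrons; Be²⁺ is the bare [He] core; O²⁺ still has 4 valence electrons.
Pulling an electron out of a noble-gas core costs far more than removing a remaining valence electron, so Be sits at the high end of IE_3.
Valence configurations: S²⁺ [Ne]3s²3p², O²⁺ [He]2s²2p².
The numbers (kJ/mol): S 3357, Be 14849, O 5300.
Hence IE_3: S < O < Be.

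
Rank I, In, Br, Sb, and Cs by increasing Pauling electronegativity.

Br is in period 4, group 17; In is in period 5, group 13; Sb is in period 5, group 15; I is in period 5, group 17; Cs is in period 6, group 1.
Atoms toward the upper right of the periodic table pull bonding electrons most strongly.
These span different periods and groups, so the two trends combine.
In > Cs: relative to Cs, both the across-period and down-group shifts push In's electronegativity up.
Sb > In: Sb lies to the right of In in period 5, so the across-period effect alone puts Sb higher.
I > Sb: I lies to the right of Sb in period 5, so the across-period effect alone puts I higher.
Br > I: Br sits above I in group 17, so the down-group effect alone puts Br higher.
Approximate values (Pauling): Br 2.96, In 1.78, Sb 2.05, I 2.66, Cs 0.79.
So from lowest to highest: Cs < In < Sb < I < Br.

Cs, In, Sb, I, Br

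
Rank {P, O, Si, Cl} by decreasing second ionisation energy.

O > Cl > P > Si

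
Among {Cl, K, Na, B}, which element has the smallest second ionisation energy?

Cl

The second ionization energy removes an electron from the +1 ion. For each element: Cl⁺ still has 6 valence electrons; K⁺ is the bare [Ar] core; Na⁺ is the bare [Ne] core; B⁺ still has 2 valence electrons.
Pulling an electron out of a noble-gas core costs far more than removing a remaining valence electron, so K and Na sit at the high end of IE_2.
Valence configurations: Cl⁺ [Ne]3s²3p⁴, B⁺ [He]2s².
Tabulated IE_2 (kJ/mol): Cl 2298, K 3052, Na 4562, B 2427.
Overall IE_2 order: Cl < B < K < Na.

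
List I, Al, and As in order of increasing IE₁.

Al is in period 3, group 13; As is in period 4, group 15; I is in period 5, group 17.
First ionization energy rises across a period (greater Z_eff holds electrons more tightly) and falls down a group (valence electrons are farther from the nucleus).
These span different periods and groups, so the two trends combine.
As > Al: period and group pull opposite ways; the across-period shift dominates (947 vs 578 kJ/mol).
I > As: period and group pull opposite ways; the across-period shift dominates (1008 vs 947 kJ/mol).
Tabulated first ionization energy (kJ/mol): Al 578, As 947, I 1008.
So from lowest to highest: Al < As < I.

Al < As < I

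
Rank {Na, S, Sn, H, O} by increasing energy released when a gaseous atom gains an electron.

Na < H < Sn < O < S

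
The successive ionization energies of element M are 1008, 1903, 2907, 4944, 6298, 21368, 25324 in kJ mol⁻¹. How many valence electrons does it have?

Look for the largest jump between consecutive ionization energies: IE6/IE5 ≈ 3.4, far larger than any earlier ratio.
That jump marks the point where a core electron is being removed. So the atom has 5 valence electrons.

5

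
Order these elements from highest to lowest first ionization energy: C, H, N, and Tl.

N, H, C, Tl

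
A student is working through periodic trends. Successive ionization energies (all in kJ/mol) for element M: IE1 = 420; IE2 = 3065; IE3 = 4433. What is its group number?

Group 1

Look for the largest jump between consecutive ionization energies: IE2/IE1 ≈ 7.3, far larger than any earlier ratio.
That jump marks the point where a core electron is being removed. So the atom has 1 valence electron.
A main-group element with 1 valence electron is in group 1.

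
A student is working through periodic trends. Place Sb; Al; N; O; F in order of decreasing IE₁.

N is in period 2, group 15; O is in period 2, group 16; F is in period 2, group 17; Al is in period 3, group 13; Sb is in period 5, group 15.
IE₁ increases left→right with effective nuclear charge and decreases top→bottom as the valence shell moves farther out.
Here both period and group differ, so the two effects have to be weighed against each other.
Sb > Al: the two effects oppose for this pair; the across-period effect wins (831 vs 578 kJ/mol).
O > Sb: relative to Sb, both the across-period and down-group shifts push O's first ionization energy up.
N > O: this pair runs against the simple trend — see the exception note.
F > N: F lies to the right of N in period 2, so the across-period effect alone puts F higher.
Note the exception: N has a higher first ionization energy than O, contrary to the simple trend — pairing an electron in O's 2p⁴ costs repulsion energy, so O ionizes more easily than half-filled N (2p³).
Tabulated first ionization energy (kJ/mol): N 1402, O 1314, F 1681, Al 578, Sb 831.
So from highest to lowest: F > N > O > Sb > Al.

F > N > O > Sb > Al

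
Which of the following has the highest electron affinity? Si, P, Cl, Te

Si is in period 3, group 14; P is in period 3, group 15; Cl is in period 3, group 17; Te is in period 5, group 16.
Atoms with high Z_eff and room in the valence shell (especially the halogens) have the most exothermic electron affinities.
Neither a single period nor a single group — weigh both effects.
Si > P: this pair runs against the simple trend — see the exception note.
Te > Si: period and group pull opposite ways; the across-period shift dominates (190 vs 134 kJ/mol).
Cl > Te: both effects reinforce here, so Cl is clearly the higher of the two.
Note the exception: Si has a higher electron affinity than P, contrary to the simple trend — adding an electron to P's half-filled 3p³ is unfavourable, so Si (3p²) has the more exothermic EA.
Tabulated electron affinity (kJ/mol): Si 134, P 72, Cl 349, Te 190.
The highest electron affinity among these belongs to Cl.

Cl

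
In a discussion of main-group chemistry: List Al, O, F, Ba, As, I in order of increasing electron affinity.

Ba < Al < As < O < I < F

O is in period 2, group 16; F is in period 2, group 17; Al is in period 3, group 13; As is in period 4, group 15; I is in period 5, group 17; Ba is in period 6, group 2.
Adding an electron releases more energy for atoms nearer the top right (short of the noble gases).
These span different periods and groups, so the two trends combine.
Al > Ba: both effects reinforce here, so Al is clearly the higher of the two.
As > Al: the two effects oppose for this pair; the across-period effect wins (78 vs 42 kJ/mol).
O > As: relative to As, both the across-period and down-group shifts push O's electron affinity up.
I > O: the two effects oppose for this pair; the across-period effect wins (295 vs 141 kJ/mol).
F > I: F sits above I in group 17, so the down-group effect alone puts F higher.
Tabulated electron affinity (kJ/mol): O 141, F 328, Al 42, As 78, I 295, Ba 14.
So from lowest to highest: Ba < Al < As < O < I < F.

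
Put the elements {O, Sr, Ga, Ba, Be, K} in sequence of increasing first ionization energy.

K < Ba < Sr < Ga < Be < O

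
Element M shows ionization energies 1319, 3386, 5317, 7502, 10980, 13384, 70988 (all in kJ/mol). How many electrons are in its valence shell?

Look for the largest jump between consecutive ionization energies: IE7/IE6 ≈ 5.3, far larger than any earlier ratio.
That jump marks the point where a core electron is being removed. So the atom has 6 valence electrons.

6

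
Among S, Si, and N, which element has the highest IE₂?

The second ionization energy removes an electron from the +1 ion. For each element: S⁺ still has 5 valence electrons; Si⁺ still has 3 valence electrons; N⁺ still has 4 valence electrons.
All are still removing valence electrons, so compare the +1 ions as you would atoms: IE_2 generally rises across a period (higher Z_eff) and falls down a group (larger shell), subject to the usual subshell exceptions.
Valence configurations: S⁺ [Ne]3s²3p³, Si⁺ [Ne]3s²3p¹, N⁺ [He]2s²2p².
Tabulated IE_2 (kJ/mol): S 2252, Si 1577, N 2856.
Hence IE_2: Si < S < N.

N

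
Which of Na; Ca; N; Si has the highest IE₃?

Na

IE_3 is the cost of taking one more electron from the +2 cation: Na²⁺ is already 1 electron into the core; Ca²⁺ is the bare [Ar] core; N²⁺ still has 3 valence electrons; Si²⁺ still has 2 valence electrons.
Core electrons are held far more tightly than valence electrons, so Ca and Na top the IE_3 order.
Valence configurations: N²⁺ [He]2s²2p¹, Si²⁺ [Ne]3s².
Approximate IE_3 values (kJ/mol): Na 6910, Ca 4912, N 4578, Si 3232.
Putting it together, IE_3: Si < N < Ca < Na.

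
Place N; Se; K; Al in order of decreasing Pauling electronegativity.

N is in period 2, group 15; Al is in period 3, group 13; K is in period 4, group 1; Se is in period 4, group 16.
Electronegativity increases across a period and decreases down a group, tracking effective nuclear charge and atomic size.
These span different periods and groups, so the two trends combine.
Al > K: both effects reinforce here, so Al is clearly the higher of the two.
Se > Al: period and group pull opposite ways; the across-period shift dominates (2.55 vs 1.61).
N > Se: period and group pull opposite ways; the down-group shift dominates (3.04 vs 2.55).
For reference (Pauling): N 3.04, Al 1.61, K 0.82, Se 2.55.
So from highest to lowest: N > Se > Al > K.

N > Se > Al > K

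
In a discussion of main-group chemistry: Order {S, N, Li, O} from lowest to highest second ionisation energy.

After 1 electron has been removed, what remains? S⁺ still has 5 valence electrons; N⁺ still has 4 valence electrons; Li⁺ is the bare [He] core; O⁺ still has 5 valence electrons.
Core electrons are held far more tightly than valence electrons, so Li tops the IE_2 order.
Valence configurations: S⁺ [Ne]3s²3p³, N⁺ [He]2s²2p², O⁺ [He]2s²2p³.
Tabulated IE_2 (kJ/mol): S 2252, N 2856, Li 7298, O 3388.
Putting it together, IE_2: S < N < O < Li.

S, N, O, Li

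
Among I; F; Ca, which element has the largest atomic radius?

Atomic radius shrinks across a period as nuclear charge pulls the same shell inward, and grows down a group as new shells are added.
Neither a single period nor a single group — weigh both effects.
I > F: they share group 17; the group trend gives I the larger value.
Ca > I: the two effects oppose for this pair; the across-period effect wins (171 vs 133 pm).
Approximate values (pm): F 64, Ca 171, I 133.
The largest atomic radius among these belongs to Ca.

Ca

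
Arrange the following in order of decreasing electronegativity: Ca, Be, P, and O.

O > P > Be > Ca

Be is in period 2, group 2; O is in period 2, group 16; P is in period 3, group 15; Ca is in period 4, group 2.
EN rises left→right (higher Z_eff, smaller atoms) and falls top→bottom (larger, more shielded atoms).
These span different periods and groups, so the two trends combine.
Be > Ca: Be sits above Ca in group 2, so the down-group effect alone puts Be higher.
P > Be: the two effects oppose for this pair; the across-period effect wins (2.19 vs 1.57).
O > P: both effects reinforce here, so O is clearly the higher of the two.
Tabulated electronegativity (Pauling): Be 1.57, O 3.44, P 2.19, Ca 1.00.
So from highest to lowest: O > P > Be > Ca.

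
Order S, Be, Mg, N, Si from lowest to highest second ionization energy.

Mg, Si, Be, S, N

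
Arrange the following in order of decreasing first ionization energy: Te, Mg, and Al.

Mg is in period 3, group 2; Al is in period 3, group 13; Te is in period 5, group 16.
Removing the outermost electron gets harder across a period and easier down a group.
Here both period and group differ, so the two effects have to be weighed against each other.
Mg > Al: this pair runs against the simple trend — see the exception note.
Te > Mg: the two effects oppose for this pair; the across-period effect wins (869 vs 738 kJ/mol).
Note the exception: Mg has a higher first ionization energy than Al, contrary to the simple trend — Al's single 3p electron is easier to remove than one from Mg's filled 3s².
For reference (kJ/mol): Mg 738, Al 578, Te 869.
So from highest to lowest: Te > Mg > Al.

Te > Mg > Al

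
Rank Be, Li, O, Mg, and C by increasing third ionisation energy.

C, O, Mg, Li, Be

After 2 electrons have been removed, what remains? Be²⁺ is the bare [He] core; Li²⁺ is already 1 electron into the core; O²⁺ still has 4 valence electrons; Mg²⁺ is the bare [Ne] core; C²⁺ still has 2 valence electrons.
Pulling an electron out of a noble-gas core costs far more than removing a remaining valence electron, so Mg, Li and Be sit at the high end of IE_3.
Valence configurations: O²⁺ [He]2s²2p², C²⁺ [He]2s².
The numbers (kJ/mol): Be 14849, Li 11815, O 5300, Mg 7733, C 4620.
Overall IE_3 order: C < O < Mg < Li < Be.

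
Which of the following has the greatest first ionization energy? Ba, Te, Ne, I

Ne is in period 2, group 18; Te is in period 5, group 16; I is in period 5, group 17; Ba is in period 6, group 2.
Across a period the outer electron is held more tightly (higher IE₁); down a group it sits in a higher shell, more shielded, and comes off more easily.
These span different periods and groups, so the two trends combine.
Te > Ba: relative to Ba, both the across-period and down-group shifts push Te's first ionization energy up.
I > Te: I lies to the right of Te in period 5, so the across-period effect alone puts I higher.
Ne > I: both effects reinforce here, so Ne is clearly the higher of the two.
Approximate values (kJ/mol): Ne 2081, Te 869, I 1008, Ba 503.
The greatest first ionization energy among these belongs to Ne.

Ne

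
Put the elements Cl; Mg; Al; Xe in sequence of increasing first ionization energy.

Al, Mg, Xe, Cl

Removing the outermost electron gets harder across a period and easier down a group.
Neither a single period nor a single group — weigh both effects.
Mg > Al: this pair runs against the simple trend — see the exception note.
Xe > Mg: the two effects oppose for this pair; the across-period effect wins (1170 vs 738 kJ/mol).
Cl > Xe: the two effects oppose for this pair; the down-group effect wins (1251 vs 1170 kJ/mol).
Note the exception: Mg has a higher first ionization energy than Al, contrary to the simple trend — Al's single 3p electron is easier to remove than one from Mg's filled 3s².
Approximate values (kJ/mol): Mg 738, Al 578, Cl 1251, Xe 1170.
So from lowest to highest: Al < Mg < Xe < Cl.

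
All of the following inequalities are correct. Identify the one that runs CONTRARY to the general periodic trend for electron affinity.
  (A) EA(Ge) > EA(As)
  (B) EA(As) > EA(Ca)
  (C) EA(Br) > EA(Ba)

(A)

The general trend: electron affinity increases across a period and decreases down a group.
(A) Ge (period 4, group 14) vs As (period 4, group 15): the stated order contradicts the simple trend.
(B) As (period 4, group 15) vs Ca (period 4, group 2): the stated order agrees with the simple trend.
(C) Br (period 4, group 17) vs Ba (period 6, group 2): the stated order agrees with the simple trend.
The exception is (A): adding an electron to As's half-filled 4p³ is unfavourable, so Ge (4p²) has the more exothermic EA.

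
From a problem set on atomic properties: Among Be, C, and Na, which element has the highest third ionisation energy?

Be

After 2 electrons have been removed, what remains? Be²⁺ is the bare [He] core; C²⁺ still has 2 valence electrons; Na²⁺ is already 1 electron into the core.
Pulling an electron out of a noble-gas core costs far more than removing a remaining valence electron, so Na and Be sit at the high end of IE_3.
The numbers (kJ/mol): Be 14849, C 4620, Na 6910.
Putting it together, IE_3: C < Na < Be.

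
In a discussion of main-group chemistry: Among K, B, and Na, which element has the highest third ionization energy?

Na

IE_3 is the cost of taking one more electron from the +2 cation: K²⁺ is already 1 electron into the core; B²⁺ still has 1 valence electron; Na²⁺ is already 1 electron into the core.
Breaking into a closed-shell core is much more expensive than removing a leftover valence electron — K and Na have the largest IE_3 here.
Tabulated IE_3 (kJ/mol): K 4420, B 3660, Na 6910.
So the third ionization energies run B < K < Na.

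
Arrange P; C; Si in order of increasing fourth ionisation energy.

The fourth ionization energy removes an electron from the +3 ion. For each element: P³⁺ still has 2 valence electrons; C³⁺ still has 1 valence electron; Si³⁺ still has 1 valence electron.
All are still removing valence electrons, so compare the +3 ions as you would atoms: IE_4 generally rises across a period (higher Z_eff) and falls down a group (larger shell), subject to the usual subshell exceptions.
Valence configurations: P³⁺ [Ne]3s², C³⁺ [He]2s¹, Si³⁺ [Ne]3s¹.
Tabulated IE_4 (kJ/mol): P 4964, C 6223, Si 4356.
Hence IE_4: Si < P < C.

Si, P, C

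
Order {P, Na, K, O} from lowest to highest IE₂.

P < K < O < Na

The second ionization energy removes an electron from the +1 ion. For each element: P⁺ still has 4 valence electrons; Na⁺ is the bare [Ne] core; K⁺ is the bare [Ar] core; O⁺ still has 5 valence electrons.
Usually core removal costs more than valence removal, but here the competition is close: a tightly held n=2 valence electron can cost more to remove than an n=3 core electron, so the actual values have to decide it.
Valence configurations: P⁺ [Ne]3s²3p², O⁺ [He]2s²2p³.
Approximate IE_2 values (kJ/mol): P 1907, Na 4562, K 3052, O 3388.
Putting it together, IE_2: P < K < O < Na.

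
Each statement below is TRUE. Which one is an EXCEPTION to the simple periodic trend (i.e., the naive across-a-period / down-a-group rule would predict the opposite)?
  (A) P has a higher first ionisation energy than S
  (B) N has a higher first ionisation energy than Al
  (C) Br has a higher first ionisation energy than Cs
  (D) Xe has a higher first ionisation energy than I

(A)

The general trend: first ionisation energy increases across a period and decreases down a group.
(A) P (period 3, group 15) vs S (period 3, group 16): the stated order contradicts the simple trend.
(B) N (period 2, group 15) vs Al (period 3, group 13): the stated order agrees with the simple trend.
(C) Br (period 4, group 17) vs Cs (period 6, group 1): the stated order agrees with the simple trend.
(D) Xe (period 5, group 18) vs I (period 5, group 17): the stated order agrees with the simple trend.
The exception is (A): S (3p⁴) ionizes more easily than half-filled P (3p³) because the paired 3p electron in S is pushed out by e⁻–e⁻ repulsion.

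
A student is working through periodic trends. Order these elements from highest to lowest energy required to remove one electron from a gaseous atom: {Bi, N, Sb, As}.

N is in period 2, group 15; As is in period 4, group 15; Sb is in period 5, group 15; Bi is in period 6, group 15.
First ionization energy rises across a period (greater Z_eff holds electrons more tightly) and falls down a group (valence electrons are farther from the nucleus).
All are in group 15, so first ionization energy increases up the group.
So from highest to lowest: N > As > Sb > Bi.

N > As > Sb > Bi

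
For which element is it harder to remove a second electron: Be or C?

C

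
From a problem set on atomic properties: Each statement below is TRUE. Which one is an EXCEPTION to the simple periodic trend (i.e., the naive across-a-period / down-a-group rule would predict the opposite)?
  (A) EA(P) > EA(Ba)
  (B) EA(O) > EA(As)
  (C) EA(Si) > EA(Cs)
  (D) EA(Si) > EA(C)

(D)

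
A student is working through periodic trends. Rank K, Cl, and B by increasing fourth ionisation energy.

Consider each +3 ion: K³⁺ is already 2 electrons into the core; Cl³⁺ still has 4 valence electrons; B³⁺ is the bare [He] core.
Pulling an electron out of a noble-gas core costs far more than removing a remaining valence electron, so K and B sit at the high end of IE_4.
The numbers (kJ/mol): K 5877, Cl 5159, B 25026.
Overall IE_4 order: Cl < K < B.

Cl, K, B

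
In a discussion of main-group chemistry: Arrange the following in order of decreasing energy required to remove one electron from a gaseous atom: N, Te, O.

N > O > Te

N is in period 2, group 15; O is in period 2, group 16; Te is in period 5, group 16.
First ionization energy rises across a period (greater Z_eff holds electrons more tightly) and falls down a group (valence electrons are farther from the nucleus).
Here both period and group differ, so the two effects have to be weighed against each other.
O > Te: they share group 16; the group trend gives O the larger value.
N > O: this pair runs against the simple trend — see the exception note.
Note the exception: N has a higher first ionization energy than O, contrary to the simple trend — pairing an electron in O's 2p⁴ costs repulsion energy, so O ionizes more easily than half-filled N (2p³).
For reference (kJ/mol): N 1402, O 1314, Te 869.
So from highest to lowest: N > O > Te.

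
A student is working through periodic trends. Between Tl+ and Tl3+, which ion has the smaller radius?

Tl3+

Both ions have Z = 81 protons, but Tl3+ has lost more electrons, so its remaining electrons feel a larger effective nuclear charge per electron and are pulled in more tightly.
Higher positive charge → smaller ion, so Tl+ > Tl3+.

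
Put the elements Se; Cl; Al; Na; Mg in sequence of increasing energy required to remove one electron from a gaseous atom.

Na, Al, Mg, Se, Cl

Na is in period 3, group 1; Mg is in period 3, group 2; Al is in period 3, group 13; Cl is in period 3, group 17; Se is in period 4, group 16.
First ionization energy rises across a period (greater Z_eff holds electrons more tightly) and falls down a group (valence electrons are farther from the nucleus).
These span different periods and groups, so the two trends combine.
Al > Na: Al lies to the right of Na in period 3, so the across-period effect alone puts Al higher.
Mg > Al: this pair runs against the simple trend — see the exception note.
Se > Mg: the two effects oppose for this pair; the across-period effect wins (941 vs 738 kJ/mol).
Cl > Se: relative to Se, both the across-period and down-group shifts push Cl's first ionization energy up.
Note the exception: Mg has a higher first ionization energy than Al, contrary to the simple trend — Al's single 3p electron is easier to remove than one from Mg's filled 3s².
For reference (kJ/mol): Na 496, Mg 738, Al 578, Cl 1251, Se 941.
So from lowest to highest: Na < Al < Mg < Se < Cl.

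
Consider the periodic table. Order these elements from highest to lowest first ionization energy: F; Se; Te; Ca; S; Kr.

F, Kr, S, Se, Te, Ca

F is in period 2, group 17; S is in period 3, group 16; Ca is in period 4, group 2; Se is in period 4, group 16; Kr is in period 4, group 18; Te is in period 5, group 16.
IE₁ increases left→right with effective nuclear charge and decreases top→bottom as the valence shell moves farther out.
Here both period and group differ, so the two effects have to be weighed against each other.
Te > Ca: period and group pull opposite ways; the across-period shift dominates (869 vs 590 kJ/mol).
Se > Te: Se sits above Te in group 16, so the down-group effect alone puts Se higher.
S > Se: S sits above Se in group 16, so the down-group effect alone puts S higher.
Kr > S: the two effects oppose for this pair; the across-period effect wins (1351 vs 1000 kJ/mol).
F > Kr: the two effects oppose for this pair; the down-group effect wins (1681 vs 1351 kJ/mol).
Tabulated first ionization energy (kJ/mol): F 1681, S 1000, Ca 590, Se 941, Kr 1351, Te 869.
So from highest to lowest: F > Kr > S > Se > Te > Ca.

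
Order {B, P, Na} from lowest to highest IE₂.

P, B, Na

IE_2 is the cost of taking one more electron from the +1 cation: B⁺ still has 2 valence electrons; P⁺ still has 4 valence electrons; Na⁺ is the bare [Ne] core.
Pulling an electron out of a noble-gas core costs far more than removing a remaining valence electron, so Na sits at the high end of IE_2.
Valence configurations: B⁺ [He]2s², P⁺ [Ne]3s²3p².
The numbers (kJ/mol): B 2427, P 1907, Na 4562.
So the second ionization energies run P < B < Na.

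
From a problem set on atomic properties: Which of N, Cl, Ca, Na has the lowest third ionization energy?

After 2 electrons have been removed, what remains? N²⁺ still has 3 valence electrons; Cl²⁺ still has 5 valence electrons; Ca²⁺ is the bare [Ar] core; Na²⁺ is already 1 electron into the core.
Core electrons are held far more tightly than valence electrons, so Ca and Na top the IE_3 order.
Valence configurations: N²⁺ [He]2s²2p¹, Cl²⁺ [Ne]3s²3p³.
Tabulated IE_3 (kJ/mol): N 4578, Cl 3822, Ca 4912, Na 6910.
Overall IE_3 order: Cl < N < Ca < Na.

Cl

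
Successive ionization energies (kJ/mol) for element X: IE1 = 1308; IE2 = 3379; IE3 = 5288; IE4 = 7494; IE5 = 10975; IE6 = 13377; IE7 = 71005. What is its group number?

Look for the largest jump between consecutive ionization energies: IE7/IE6 ≈ 5.3, far larger than any earlier ratio.
That jump marks the point where a core electron is being removed. So the atom has 6 valence electrons.
A main-group element with 6 valence electrons is in group 16.

Group 16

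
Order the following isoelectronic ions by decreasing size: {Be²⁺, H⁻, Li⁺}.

All of these have 2 electrons, so size is governed by nuclear charge alone: the more protons, the stronger the pull on the same electron cloud, and the smaller the ion.
Nuclear charges: Be²⁺ (Z=4), Li⁺ (Z=3), H⁻ (Z=1).
Largest to smallest: H⁻ > Li⁺ > Be²⁺.

H⁻ > Li⁺ > Be²⁺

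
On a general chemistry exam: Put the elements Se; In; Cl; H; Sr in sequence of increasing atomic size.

H is in period 1, group 1; Cl is in period 3, group 17; Se is in period 4, group 16; Sr is in period 5, group 2; In is in period 5, group 13.
Moving right in a period, electrons are added to the same shell under a stronger nuclear pull, so atoms get smaller; moving down, a new shell is opened and atoms get larger.
These span different periods and groups, so the two trends combine.
Cl > H: period and group pull opposite ways; the down-group shift dominates (99 vs 32 pm).
Se > Cl: both effects reinforce here, so Se is clearly the larger of the two.
In > Se: relative to Se, both the across-period and down-group shifts push In's atomic radius up.
Sr > In: both are in period 5; the period trend gives Sr the larger value.
Approximate values (pm): H 32, Cl 99, Se 116, Sr 185, In 142.
So from smallest to largest: H < Cl < Se < In < Sr.

H < Cl < Se < In < Sr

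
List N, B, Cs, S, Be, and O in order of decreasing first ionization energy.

N, O, S, Be, B, Cs

Be is in period 2, group 2; B is in period 2, group 13; N is in period 2, group 15; O is in period 2, group 16; S is in period 3, group 16; Cs is in period 6, group 1.
IE₁ increases left→right with effective nuclear charge and decreases top→bottom as the valence shell moves farther out.
These span different periods and groups, so the two trends combine.
B > Cs: relative to Cs, both the across-period and down-group shifts push B's first ionization energy up.
Be > B: this pair runs against the simple trend — see the exception note.
S > Be: the two effects oppose for this pair; the across-period effect wins (1000 vs 900 kJ/mol).
O > S: O sits above S in group 16, so the down-group effect alone puts O higher.
N > O: this pair runs against the simple trend — see the exception note.
Note the exception: Be has a higher first ionization energy than B, contrary to the simple trend — removing B's lone 2p electron is easier than breaking Be's filled 2s².
Note the exception: N has a higher first ionization energy than O, contrary to the simple trend — pairing an electron in O's 2p⁴ costs repulsion energy, so O ionizes more easily than half-filled N (2p³).
Tabulated first ionization energy (kJ/mol): Be 900, B 801, N 1402, O 1314, S 1000, Cs 376.
So from highest to lowest: N > O > S > Be > B > Cs.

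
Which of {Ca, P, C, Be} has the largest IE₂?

C

Consider each +1 ion: Ca⁺ still has 1 valence electron; P⁺ still has 4 valence electrons; C⁺ still has 3 valence electrons; Be⁺ still has 1 valence electron.
All are still removing valence electrons, so compare the +1 ions as you would atoms: IE_2 generally rises across a period (higher Z_eff) and falls down a group (larger shell), subject to the usual subshell exceptions.
Valence configurations: Ca⁺ [Ar]4s¹, P⁺ [Ne]3s²3p², C⁺ [He]2s²2p¹, Be⁺ [He]2s¹.
The numbers (kJ/mol): Ca 1145, P 1907, C 2353, Be 1757.
Hence IE_2: Ca < Be < P < C.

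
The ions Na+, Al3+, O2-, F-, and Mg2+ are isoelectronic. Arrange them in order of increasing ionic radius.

Al3+ < Mg2+ < Na+ < F- < O2-

All of these have 10 electrons, so size is governed by nuclear charge alone: the more protons, the stronger the pull on the same electron cloud, and the smaller the ion.
Nuclear charges: Al3+ (Z=13), Mg2+ (Z=12), Na+ (Z=11), F- (Z=9), O2- (Z=8).
Smallest to largest: Al3+ < Mg2+ < Na+ < F- < O2-.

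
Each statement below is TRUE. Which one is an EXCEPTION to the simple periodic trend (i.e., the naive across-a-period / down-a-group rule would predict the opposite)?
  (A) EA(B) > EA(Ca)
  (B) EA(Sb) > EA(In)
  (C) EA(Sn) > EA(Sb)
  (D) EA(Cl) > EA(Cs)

The general trend: electron affinity increases across a period and decreases down a group.
(A) B (period 2, group 13) vs Ca (period 4, group 2): the stated order agrees with the simple trend.
(B) Sb (period 5, group 15) vs In (period 5, group 13): the stated order agrees with the simple trend.
(C) Sn (period 5, group 14) vs Sb (period 5, group 15): the stated order contradicts the simple trend.
(D) Cl (period 3, group 17) vs Cs (period 6, group 1): the stated order agrees with the simple trend.
The exception is (C): adding an electron to Sb's half-filled 5p³ is unfavourable, so Sn has the more exothermic EA.

(C)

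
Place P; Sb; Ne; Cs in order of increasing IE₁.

Cs < Sb < P < Ne

Ne is in period 2, group 18; P is in period 3, group 15; Sb is in period 5, group 15; Cs is in period 6, group 1.
IE₁ increases left→right with effective nuclear charge and decreases top→bottom as the valence shell moves farther out.
Neither a single period nor a single group — weigh both effects.
Sb > Cs: relative to Cs, both the across-period and down-group shifts push Sb's first ionization energy up.
P > Sb: they share group 15; the group trend gives P the larger value.
Ne > P: both effects reinforce here, so Ne is clearly the higher of the two.
For reference (kJ/mol): Ne 2081, P 1012, Sb 831, Cs 376.
So from lowest to highest: Cs < Sb < P < Ne.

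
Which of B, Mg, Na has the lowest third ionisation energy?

B

The third ionization energy removes an electron from the +2 ion. For each element: B²⁺ still has 1 valence electron; Mg²⁺ is the bare [Ne] core; Na²⁺ is already 1 electron into the core.
Core electrons are held far more tightly than valence electrons, so Na and Mg top the IE_3 order.
The numbers (kJ/mol): B 3660, Mg 7733, Na 6910.
Hence IE_3: B < Na < Mg.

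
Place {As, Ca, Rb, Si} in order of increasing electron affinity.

Ca < Rb < As < Si

Si is in period 3, group 14; Ca is in period 4, group 2; As is in period 4, group 15; Rb is in period 5, group 1.
EA tends to increase across a period and decrease down a group, though the pattern is less regular than for IE or radius.
Neither a single period nor a single group — weigh both effects.
Rb > Ca: this pair runs against the simple trend — see the exception note.
As > Rb: both effects reinforce here, so As is clearly the higher of the two.
Si > As: the two effects oppose for this pair; the down-group effect wins (134 vs 78 kJ/mol).
Note the exception: Rb has a higher electron affinity than Ca, contrary to the simple trend — adding an electron to Ca (ns²) has to open a new, higher-energy np subshell, which is unfavourable.
For reference (kJ/mol): Si 134, Ca 2, As 78, Rb 47.
So from lowest to highest: Ca < Rb < As < Si.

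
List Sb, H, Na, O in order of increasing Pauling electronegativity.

H is in period 1, group 1; O is in period 2, group 16; Na is in period 3, group 1; Sb is in period 5, group 15.
Atoms toward the upper right of the periodic table pull bonding electrons most strongly.
These span different periods and groups, so the two trends combine.
Sb > Na: the two effects oppose for this pair; the across-period effect wins (2.05 vs 0.93).
H > Sb: period and group pull opposite ways; the down-group shift dominates (2.20 vs 2.05).
O > H: period and group pull opposite ways; the across-period shift dominates (3.44 vs 2.20).
Tabulated electronegativity (Pauling): H 2.20, O 3.44, Na 0.93, Sb 2.05.
So from lowest to highest: Na < Sb < H < O.

Na < Sb < H < O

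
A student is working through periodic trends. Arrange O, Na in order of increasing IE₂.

O, Na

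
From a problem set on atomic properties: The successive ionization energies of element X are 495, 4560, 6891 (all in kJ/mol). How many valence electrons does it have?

Look for the largest jump between consecutive ionization energies: IE2/IE1 ≈ 9.2, far larger than any earlier ratio.
That jump marks the point where a core electron is being removed. So the atom has 1 valence electron.

1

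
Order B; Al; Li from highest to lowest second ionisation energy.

The second ionization energy removes an electron from the +1 ion. For each element: B⁺ still has 2 valence electrons; Al⁺ still has 2 valence electrons; Li⁺ is the bare [He] core.
Core electrons are held far more tightly than valence electrons, so Li tops the IE_2 order.
Valence configurations: B⁺ [He]2s², Al⁺ [Ne]3s².
The numbers (kJ/mol): B 2427, Al 1817, Li 7298.
So the second ionization energies run Al < B < Li.

Li > B > Al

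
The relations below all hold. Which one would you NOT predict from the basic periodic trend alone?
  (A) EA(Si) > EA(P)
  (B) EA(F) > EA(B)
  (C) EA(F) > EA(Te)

The general trend: electron affinity increases across a period and decreases down a group.
(A) Si (period 3, group 14) vs P (period 3, group 15): the stated order contradicts the simple trend.
(B) F (period 2, group 17) vs B (period 2, group 13): the stated order agrees with the simple trend.
(C) F (period 2, group 17) vs Te (period 5, group 16): the stated order agrees with the simple trend.
The exception is (A): adding an electron to P's half-filled 3p³ is unfavourable, so Si (3p²) has the more exothermic EA.

(A)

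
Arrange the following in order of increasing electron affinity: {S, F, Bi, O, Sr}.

Sr < Bi < O < S < F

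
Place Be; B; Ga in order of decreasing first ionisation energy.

Be, B, Ga

Across a period the outer electron is held more tightly (higher IE₁); down a group it sits in a higher shell, more shielded, and comes off more easily.
These span different periods and groups, so the two trends combine.
B > Ga: B sits above Ga in group 13, so the down-group effect alone puts B higher.
Be > B: this pair runs against the simple trend — see the exception note.
Note the exception: Be has a higher first ionization energy than B, contrary to the simple trend — removing B's lone 2p electron is easier than breaking Be's filled 2s².
For reference (kJ/mol): Be 900, B 801, Ga 579.
So from highest to lowest: Be > B > Ga.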